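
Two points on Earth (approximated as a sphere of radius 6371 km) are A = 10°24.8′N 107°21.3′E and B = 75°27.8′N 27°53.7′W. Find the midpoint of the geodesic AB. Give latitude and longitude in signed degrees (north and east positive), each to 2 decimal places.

The central angle between A and B is δ = 1.5712 rad.
With f = 0.5, the slerp weights are sin((1−f)δ)/sin δ = 0.7072 and sin(fδ)/sin δ = 0.7072.
Weighted sum of the unit vectors: (0.7072)·(-0.2934,0.9388,0.1807) + (0.7072)·(0.2218,-0.1174,0.9680) = (-0.0506, 0.5809, 0.8124).
Converting back: φ = atan2(z, √(x²+y²)) = 54.33°, λ = atan2(y, x) = 94.98°.

54.33°, 94.98°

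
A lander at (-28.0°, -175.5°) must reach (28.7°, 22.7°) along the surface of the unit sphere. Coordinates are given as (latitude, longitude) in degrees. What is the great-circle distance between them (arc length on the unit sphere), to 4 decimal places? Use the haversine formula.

With latitudes φ₁ = -28.000°, φ₂ = 28.700° and longitude difference Δλ = -161.800°:
Haversine: a = sin²(Δφ/2) + cos φ₁ cos φ₂ sin²(Δλ/2) = 0.2255 + (0.8829)(0.8771)(0.9750) = 0.98059.
Central angle c = 2·arcsin(√a) = 2.86204 rad.
On the unit sphere the arc length equals the central angle: 2.8620.

2.8620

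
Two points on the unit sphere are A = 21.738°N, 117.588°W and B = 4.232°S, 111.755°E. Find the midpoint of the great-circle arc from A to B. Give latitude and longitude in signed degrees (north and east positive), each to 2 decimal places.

The central angle between A and B is δ = 2.2535 rad.
With f = 0.5, the slerp weights are sin((1−f)δ)/sin δ = 1.1639 and sin(fδ)/sin δ = 1.1639.
Weighted sum of the unit vectors: (1.1639)·(-0.4302,-0.8233,0.3704) + (1.1639)·(-0.3696,0.9262,-0.0738) = (-0.9309, 0.1198, 0.3452).
Converting back: φ = atan2(z, √(x²+y²)) = 20.19°, λ = atan2(y, x) = 172.66°.

20.19°, 172.66°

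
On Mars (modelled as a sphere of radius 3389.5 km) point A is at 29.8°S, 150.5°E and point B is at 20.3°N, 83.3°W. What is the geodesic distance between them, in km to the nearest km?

7736 km

Let φ₁ = -0.5201 rad, φ₂ = 0.3543 rad, and Δλ = 2.2026 rad.
cos c = sin φ₁ sin φ₂ + cos φ₁ cos φ₂ cos Δλ = (-0.4970)(0.3469) + (0.8678)(0.9379)(-0.5906) = -0.65309,
so c = arccos(-0.65309) = 2.28246 rad.
Distance = R·c = 3389.5 × 2.2825 ≈ 7736 km.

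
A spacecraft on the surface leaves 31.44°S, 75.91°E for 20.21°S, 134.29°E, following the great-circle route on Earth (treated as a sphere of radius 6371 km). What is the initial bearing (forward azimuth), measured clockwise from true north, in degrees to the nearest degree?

Δλ = 58.380° = 1.0189 rad.
y = sin Δλ · cos φ₂ = (0.8515)(0.9384) = 0.7991
x = cos φ₁ sin φ₂ − sin φ₁ cos φ₂ cos Δλ = (0.8532)(-0.3455) − (-0.5216)(0.9384)(0.5243) = -0.0381
θ = atan2(y, x) = 92.73°, so the bearing is 93°.

93°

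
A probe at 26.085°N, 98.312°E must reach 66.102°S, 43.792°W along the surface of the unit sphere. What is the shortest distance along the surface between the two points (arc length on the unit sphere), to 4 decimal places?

In radians: φ₁ = 0.4553, φ₂ = -1.1537, Δλ = -142.104° = -2.4802 rad.
Haversine: a = sin²(Δφ/2) + cos φ₁ cos φ₂ sin²(Δλ/2) = 0.5191 + (0.8981)(0.4051)(0.8946) = 0.84456.
Central angle c = 2·arcsin(√a) = 2.33108 rad.
On the unit sphere the arc length equals the central angle: 2.3311.

2.3311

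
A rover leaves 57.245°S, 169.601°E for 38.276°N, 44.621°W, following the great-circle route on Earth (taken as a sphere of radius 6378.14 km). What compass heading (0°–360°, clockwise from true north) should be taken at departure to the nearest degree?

With φ₁ = -0.9991, φ₂ = 0.6680, Δλ = 2.5443 rad, the forward-azimuth formula gives
θ = atan2( sin Δλ cos φ₂ , cos φ₁ sin φ₂ − sin φ₁ cos φ₂ cos Δλ ) = atan2(0.4415, -0.2108) = 115.52°.
So the initial bearing is 116°.

116°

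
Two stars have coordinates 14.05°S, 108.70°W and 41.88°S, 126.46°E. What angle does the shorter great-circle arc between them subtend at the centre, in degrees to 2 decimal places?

104.51°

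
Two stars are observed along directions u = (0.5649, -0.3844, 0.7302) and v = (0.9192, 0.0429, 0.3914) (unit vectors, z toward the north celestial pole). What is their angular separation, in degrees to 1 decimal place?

u·v = 0.7886; |u| = 1.0000, |v| = 1.0000.
cos θ = (u·v)/(|u||v|) = 0.7886, so θ = 37.9°.

37.9°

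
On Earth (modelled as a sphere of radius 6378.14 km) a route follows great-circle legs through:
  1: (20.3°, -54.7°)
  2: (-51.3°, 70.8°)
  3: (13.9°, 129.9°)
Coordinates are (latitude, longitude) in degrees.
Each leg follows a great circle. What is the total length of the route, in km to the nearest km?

23438 km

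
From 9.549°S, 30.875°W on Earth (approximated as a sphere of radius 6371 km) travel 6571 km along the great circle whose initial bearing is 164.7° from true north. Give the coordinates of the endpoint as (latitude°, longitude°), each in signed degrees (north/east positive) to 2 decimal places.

Angular distance δ = d/R = 6571/6371 = 1.03139 rad; initial bearing θ = 2.8746 rad.
sin φ₂ = sin φ₁ cos δ + cos φ₁ sin δ cos θ = (-0.1659)(0.5136) + (0.9861)(0.8580)(-0.9646) = -0.9013, so φ₂ = -64.34°.
Δλ = atan2(sin θ sin δ cos φ₁, cos δ − sin φ₁ sin φ₂) = atan2(0.2233, 0.3641) = 31.517°.
λ₂ = -30.875° + 31.517° = 0.64°.

-64.34°, 0.64°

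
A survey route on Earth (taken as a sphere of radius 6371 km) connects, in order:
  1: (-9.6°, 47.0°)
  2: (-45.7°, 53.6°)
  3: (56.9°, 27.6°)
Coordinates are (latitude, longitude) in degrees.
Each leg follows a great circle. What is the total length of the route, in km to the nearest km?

15725 km

Leg 1→2: central angle 0.6378 rad, distance 4063.2 km.
Leg 2→3: central angle 1.8304 rad, distance 11661.8 km.
Total: 4063.2 + 11661.8 ≈ 15725 km.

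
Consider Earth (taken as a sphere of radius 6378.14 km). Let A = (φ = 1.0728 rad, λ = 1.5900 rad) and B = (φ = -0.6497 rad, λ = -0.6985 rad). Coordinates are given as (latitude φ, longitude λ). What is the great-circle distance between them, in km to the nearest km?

In radians: φ₁ = 1.0728, φ₂ = -0.6497, Δλ = -131.121° = -2.2885 rad.
cos c = sin φ₁ sin φ₂ + cos φ₁ cos φ₂ cos Δλ = (0.8785)(-0.6049) + (0.4777)(0.7963)(-0.6577) = -0.78161,
so c = arccos(-0.78161) = 2.46804 rad.
Distance = R·c = 6378.14 × 2.4680 ≈ 15742 km.

15742 km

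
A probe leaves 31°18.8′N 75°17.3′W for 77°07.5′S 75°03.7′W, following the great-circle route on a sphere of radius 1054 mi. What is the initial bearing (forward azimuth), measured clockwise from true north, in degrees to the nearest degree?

Δλ = 0.227° = 0.0040 rad.
y = sin Δλ · cos φ₂ = (0.0040)(0.2228) = 0.0009
x = cos φ₁ sin φ₂ − sin φ₁ cos φ₂ cos Δλ = (0.8543)(-0.9749) − (0.5197)(0.2228)(1.0000) = -0.9487
θ = atan2(y, x) = 179.95°, so the bearing is 180°.

180°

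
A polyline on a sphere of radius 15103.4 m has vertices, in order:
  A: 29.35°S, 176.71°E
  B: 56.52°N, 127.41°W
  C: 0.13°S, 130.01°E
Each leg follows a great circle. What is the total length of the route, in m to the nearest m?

51404 m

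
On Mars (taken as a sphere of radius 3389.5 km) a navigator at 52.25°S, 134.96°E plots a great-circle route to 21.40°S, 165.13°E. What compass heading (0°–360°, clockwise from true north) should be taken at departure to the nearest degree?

With φ₁ = -0.9119, φ₂ = -0.3735, Δλ = 0.5266 rad, the forward-azimuth formula gives
θ = atan2( sin Δλ cos φ₂ , cos φ₁ sin φ₂ − sin φ₁ cos φ₂ cos Δλ ) = atan2(0.4679, 0.4131) = 48.56°.
So the initial bearing is 49°.

49°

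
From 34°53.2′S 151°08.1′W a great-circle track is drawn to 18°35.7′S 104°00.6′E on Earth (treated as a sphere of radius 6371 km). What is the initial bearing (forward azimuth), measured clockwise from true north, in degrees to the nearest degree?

With φ₁ = -0.6089, φ₂ = -0.3245, Δλ = -1.8301 rad, the forward-azimuth formula gives
θ = atan2( sin Δλ cos φ₂ , cos φ₁ sin φ₂ − sin φ₁ cos φ₂ cos Δλ ) = atan2(-0.9161, -0.4005) = -113.62°.
Adding 360° brings this into [0°, 360°): 246°.

246°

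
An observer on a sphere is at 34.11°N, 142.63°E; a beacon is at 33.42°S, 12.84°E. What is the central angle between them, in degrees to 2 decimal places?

In radians: φ₁ = 0.5953, φ₂ = -0.5833, Δλ = -129.790° = -2.2653 rad.
cos c = sin φ₁ sin φ₂ + cos φ₁ cos φ₂ cos Δλ = (0.5608)(-0.5508) + (0.8280)(0.8347)(-0.6400) = -0.75113,
so c = arccos(-0.75113) = 2.42057 rad.
So the angular separation is 138.69°.

138.69°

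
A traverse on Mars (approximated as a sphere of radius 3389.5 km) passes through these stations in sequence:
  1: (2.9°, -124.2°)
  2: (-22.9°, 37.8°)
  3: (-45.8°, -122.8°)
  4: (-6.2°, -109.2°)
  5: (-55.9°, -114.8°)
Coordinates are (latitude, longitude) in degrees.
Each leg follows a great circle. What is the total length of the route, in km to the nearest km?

Leg 1→2: central angle 2.6785 rad, distance 9078.7 km.
Leg 2→3: central angle 1.9037 rad, distance 6452.6 km.
Leg 3→4: central angle 0.7211 rad, distance 2444.2 km.
Leg 4→5: central angle 0.8709 rad, distance 2952.0 km.
Total: 9078.7 + 6452.6 + 2444.2 + 2952.0 ≈ 20927 km.

20927 km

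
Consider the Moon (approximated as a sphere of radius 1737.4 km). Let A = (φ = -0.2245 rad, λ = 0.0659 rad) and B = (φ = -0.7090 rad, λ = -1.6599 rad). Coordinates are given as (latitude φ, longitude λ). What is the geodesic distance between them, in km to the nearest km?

In radians: φ₁ = -0.2245, φ₂ = -0.7090, Δλ = -98.881° = -1.7258 rad.
Haversine: a = sin²(Δφ/2) + cos φ₁ cos φ₂ sin²(Δλ/2) = 0.0575 + (0.9749)(0.7590)(0.5772) = 0.48465.
Central angle c = 2·arcsin(√a) = 1.54009 rad.
Distance = R·c = 1737.4 × 1.5401 ≈ 2676 km.

2676 km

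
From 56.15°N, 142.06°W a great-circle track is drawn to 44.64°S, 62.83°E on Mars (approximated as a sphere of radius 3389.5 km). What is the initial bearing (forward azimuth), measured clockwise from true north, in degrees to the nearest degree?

296°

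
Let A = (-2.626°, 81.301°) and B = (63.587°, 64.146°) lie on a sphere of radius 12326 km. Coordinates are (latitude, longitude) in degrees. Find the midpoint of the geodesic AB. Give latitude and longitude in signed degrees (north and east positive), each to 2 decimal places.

30.72°, 76.04°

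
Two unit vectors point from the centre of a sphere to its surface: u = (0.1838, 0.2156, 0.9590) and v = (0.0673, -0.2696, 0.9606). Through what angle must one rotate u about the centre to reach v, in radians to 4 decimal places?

u·v = 0.8755; |u| = 1.0000, |v| = 1.0000.
cos θ = (u·v)/(|u||v|) = 0.8755, so θ = 0.5043 rad.

0.5043 rad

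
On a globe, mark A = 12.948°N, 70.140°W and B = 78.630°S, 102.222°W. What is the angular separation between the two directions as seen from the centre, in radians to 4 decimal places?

Let φ₁ = 0.2260 rad, φ₂ = -1.3724 rad, and Δλ = -0.5599 rad.
Haversine: a = sin²(Δφ/2) + cos φ₁ cos φ₂ sin²(Δλ/2) = 0.5138 + (0.9746)(0.1971)(0.0764) = 0.52844.
Central angle c = 2·arcsin(√a) = 1.62771 rad.
So the angular separation is 1.6277 rad.

1.6277 rad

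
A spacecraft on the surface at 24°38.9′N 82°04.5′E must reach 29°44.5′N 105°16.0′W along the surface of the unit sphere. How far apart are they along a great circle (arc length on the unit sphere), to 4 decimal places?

Let φ₁ = 0.4302 rad, φ₂ = 0.5191 rad, and Δλ = 3.0135 rad.
cos c = sin φ₁ sin φ₂ + cos φ₁ cos φ₂ cos Δλ = (0.4170)(0.4961) + (0.9089)(0.8683)(-0.9918) = -0.57580,
so c = arccos(-0.57580) = 2.18437 rad.
On the unit sphere the arc length equals the central angle: 2.1844.

2.1844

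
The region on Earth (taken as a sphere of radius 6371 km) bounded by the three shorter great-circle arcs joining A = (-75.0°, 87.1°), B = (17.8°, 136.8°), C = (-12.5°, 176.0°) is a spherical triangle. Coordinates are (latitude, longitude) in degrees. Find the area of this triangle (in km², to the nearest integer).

Side lengths (central angles): a = 0.8577, b = 1.3552, c = 1.7071 rad; semiperimeter s = 1.9600.
By l'Huilier's theorem, tan(E/4) = √[tan(s/2) tan((s−a)/2) tan((s−b)/2) tan((s−c)/2)], giving spherical excess E = 0.7535 rad.
Area = E·R² = 0.7535 × (6371)² ≈ 30586265 km².

30586265 km²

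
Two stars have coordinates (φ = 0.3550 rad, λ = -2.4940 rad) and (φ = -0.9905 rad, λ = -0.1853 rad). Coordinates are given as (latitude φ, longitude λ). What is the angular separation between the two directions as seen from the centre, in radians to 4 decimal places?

2.2608 rad

With latitudes φ₁ = 20.340°, φ₂ = -56.751° and longitude difference Δλ = 132.279°:
cos c = sin φ₁ sin φ₂ + cos φ₁ cos φ₂ cos Δλ = (0.3476)(-0.8363) + (0.9376)(0.5483)(-0.6727) = -0.63653,
so c = arccos(-0.63653) = 2.26079 rad.
So the angular separation is 2.2608 rad.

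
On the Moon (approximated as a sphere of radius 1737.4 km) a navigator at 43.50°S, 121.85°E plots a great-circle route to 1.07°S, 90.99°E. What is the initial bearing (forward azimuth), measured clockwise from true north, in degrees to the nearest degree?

318°

With φ₁ = -0.7592, φ₂ = -0.0187, Δλ = -0.5386 rad, the forward-azimuth formula gives
θ = atan2( sin Δλ cos φ₂ , cos φ₁ sin φ₂ − sin φ₁ cos φ₂ cos Δλ ) = atan2(-0.5129, 0.5773) = -41.62°.
Adding 360° brings this into [0°, 360°): 318°.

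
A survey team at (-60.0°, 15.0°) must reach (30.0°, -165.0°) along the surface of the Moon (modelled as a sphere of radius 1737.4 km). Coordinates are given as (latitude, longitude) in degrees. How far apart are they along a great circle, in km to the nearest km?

4549 km

Let φ₁ = -1.0472 rad, φ₂ = 0.5236 rad, and Δλ = -3.1416 rad.
Haversine: a = sin²(Δφ/2) + cos φ₁ cos φ₂ sin²(Δλ/2) = 0.5000 + (0.5000)(0.8660)(1.0000) = 0.93301.
Central angle c = 2·arcsin(√a) = 2.61799 rad.
Distance = R·c = 1737.4 × 2.6180 ≈ 4549 km.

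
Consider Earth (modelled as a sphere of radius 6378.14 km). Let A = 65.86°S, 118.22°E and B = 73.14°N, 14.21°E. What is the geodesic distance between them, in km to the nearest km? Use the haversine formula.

With latitudes φ₁ = -65.860°, φ₂ = 73.140° and longitude difference Δλ = -104.010°:
Haversine: a = sin²(Δφ/2) + cos φ₁ cos φ₂ sin²(Δλ/2) = 0.8774 + (0.4090)(0.2900)(0.6210) = 0.95102.
Central angle c = 2·arcsin(√a) = 2.69527 rad.
Distance = R·c = 6378.14 × 2.6953 ≈ 17191 km.

17191 km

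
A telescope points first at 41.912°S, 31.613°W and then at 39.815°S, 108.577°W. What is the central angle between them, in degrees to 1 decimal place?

56.2°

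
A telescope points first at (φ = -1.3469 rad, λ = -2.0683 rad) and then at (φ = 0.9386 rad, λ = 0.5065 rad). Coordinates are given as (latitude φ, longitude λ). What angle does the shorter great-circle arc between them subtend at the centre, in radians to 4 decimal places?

In radians: φ₁ = -1.3469, φ₂ = 0.9386, Δλ = 147.525° = 2.5748 rad.
cos c = sin φ₁ sin φ₂ + cos φ₁ cos φ₂ cos Δλ = (-0.9750)(0.8067) + (0.2220)(0.5909)(-0.8436) = -0.89728,
so c = arccos(-0.89728) = 2.68437 rad.
So the angular separation is 2.6844 rad.

2.6844 rad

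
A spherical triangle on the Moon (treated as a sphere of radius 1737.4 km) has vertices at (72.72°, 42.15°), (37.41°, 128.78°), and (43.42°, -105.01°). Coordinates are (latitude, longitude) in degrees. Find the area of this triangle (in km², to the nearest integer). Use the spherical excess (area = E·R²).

1846262 km²

Side lengths (central angles): a = 1.4940, b = 1.0758, c = 0.9348 rad; semiperimeter s = 1.7523.
By l'Huilier's theorem, tan(E/4) = √[tan(s/2) tan((s−a)/2) tan((s−b)/2) tan((s−c)/2)], giving spherical excess E = 0.6116 rad.
Area = E·R² = 0.6116 × (1737.4)² ≈ 1846262 km².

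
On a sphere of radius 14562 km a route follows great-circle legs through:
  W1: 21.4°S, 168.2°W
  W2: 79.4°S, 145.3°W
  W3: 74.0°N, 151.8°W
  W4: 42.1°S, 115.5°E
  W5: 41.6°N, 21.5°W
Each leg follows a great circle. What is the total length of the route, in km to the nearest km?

Leg W1→W2: central angle 1.0281 rad, distance 14971.6 km.
Leg W2→W3: central angle 2.6781 rad, distance 38998.0 km.
Leg W3→W4: central angle 2.2838 rad, distance 33256.3 km.
Leg W4→W5: central angle 2.5885 rad, distance 37693.7 km.
Total: 14971.6 + 38998.0 + 33256.3 + 37693.7 ≈ 124920 km.

124920 km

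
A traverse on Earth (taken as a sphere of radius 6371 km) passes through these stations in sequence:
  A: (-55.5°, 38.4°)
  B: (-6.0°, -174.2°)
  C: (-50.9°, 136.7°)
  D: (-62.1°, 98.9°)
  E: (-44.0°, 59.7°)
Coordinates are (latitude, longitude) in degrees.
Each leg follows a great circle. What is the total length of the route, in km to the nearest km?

Leg A→B: central angle 1.9697 rad, distance 12549.0 km.
Leg B→C: central angle 1.0567 rad, distance 6732.0 km.
Leg C→D: central angle 0.4052 rad, distance 2581.5 km.
Leg D→E: central angle 0.5059 rad, distance 3222.8 km.
Total: 12549.0 + 6732.0 + 2581.5 + 3222.8 ≈ 25085 km.

25085 km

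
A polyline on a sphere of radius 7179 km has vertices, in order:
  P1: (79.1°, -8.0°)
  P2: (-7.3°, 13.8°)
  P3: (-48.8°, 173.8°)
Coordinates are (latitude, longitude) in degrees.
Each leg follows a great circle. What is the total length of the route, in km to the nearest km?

Leg P1→P2: central angle 1.5214 rad, distance 10922.1 km.
Leg P2→P3: central angle 2.1157 rad, distance 15188.7 km.
Total: 10922.1 + 15188.7 ≈ 26111 km.

26111 km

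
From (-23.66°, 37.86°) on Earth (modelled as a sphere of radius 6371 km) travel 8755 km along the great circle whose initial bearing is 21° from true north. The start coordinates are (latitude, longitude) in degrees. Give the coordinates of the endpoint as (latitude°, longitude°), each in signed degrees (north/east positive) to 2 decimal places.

49.49°, 70.61°

Angular distance δ = d/R = 8755/6371 = 1.37420 rad; initial bearing θ = 0.3665 rad.
sin φ₂ = sin φ₁ cos δ + cos φ₁ sin δ cos θ = (-0.4013)(0.1953) + (0.9159)(0.9807)(0.9336) = 0.7602, so φ₂ = 49.49°.
Δλ = atan2(sin θ sin δ cos φ₁, cos δ − sin φ₁ sin φ₂) = atan2(0.3219, 0.5004) = 32.753°.
λ₂ = 37.860° + 32.753° = 70.61°.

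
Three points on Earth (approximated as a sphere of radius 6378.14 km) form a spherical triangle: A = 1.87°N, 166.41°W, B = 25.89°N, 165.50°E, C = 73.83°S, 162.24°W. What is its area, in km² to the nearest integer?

17449665 km²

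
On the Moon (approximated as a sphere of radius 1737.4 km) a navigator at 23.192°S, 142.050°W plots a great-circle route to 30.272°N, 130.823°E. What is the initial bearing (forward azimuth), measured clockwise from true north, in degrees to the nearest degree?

299°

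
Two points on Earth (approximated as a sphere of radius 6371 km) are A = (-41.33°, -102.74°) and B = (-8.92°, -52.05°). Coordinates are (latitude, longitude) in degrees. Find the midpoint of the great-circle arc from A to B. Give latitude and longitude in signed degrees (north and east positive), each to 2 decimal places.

-27.38°, -73.70°

Central angle δ = 0.9614 rad. Interpolating on the sphere with fraction f = 0.5:
P = [sin((1−f)δ)·A + sin(fδ)·B] / sin δ = 0.5639·A + 0.5639·B in Cartesian coordinates,
giving P = (0.2492, -0.8523, -0.4598), i.e. latitude -27.38°, longitude -73.70°.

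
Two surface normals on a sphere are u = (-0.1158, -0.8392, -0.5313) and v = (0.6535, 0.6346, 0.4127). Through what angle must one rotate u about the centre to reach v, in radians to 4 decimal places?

u·v = -0.8275; |u| = 1.0000, |v| = 1.0001.
cos θ = (u·v)/(|u||v|) = -0.8275, so θ = 2.5454 rad.

2.5454 rad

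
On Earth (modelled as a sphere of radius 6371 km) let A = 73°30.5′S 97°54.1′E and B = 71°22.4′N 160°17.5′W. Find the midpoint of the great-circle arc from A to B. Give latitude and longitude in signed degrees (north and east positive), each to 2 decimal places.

The central angle between A and B is δ = 2.7576 rad.
With f = 0.5, the slerp weights are sin((1−f)δ)/sin δ = 2.6205 and sin(fδ)/sin δ = 2.6205.
Weighted sum of the unit vectors: (2.6205)·(-0.0390,0.2812,-0.9589) + (2.6205)·(-0.3007,-0.1077,0.9476) = (-0.8902, 0.4546, -0.0295).
Converting back: φ = atan2(z, √(x²+y²)) = -1.69°, λ = atan2(y, x) = 152.95°.

-1.69°, 152.95°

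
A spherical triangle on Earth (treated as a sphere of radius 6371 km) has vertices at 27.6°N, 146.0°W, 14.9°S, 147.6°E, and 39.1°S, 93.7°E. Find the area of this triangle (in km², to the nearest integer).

4198131 km²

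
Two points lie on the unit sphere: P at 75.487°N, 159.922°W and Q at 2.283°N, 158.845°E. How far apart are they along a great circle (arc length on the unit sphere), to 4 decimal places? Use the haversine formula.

1.3419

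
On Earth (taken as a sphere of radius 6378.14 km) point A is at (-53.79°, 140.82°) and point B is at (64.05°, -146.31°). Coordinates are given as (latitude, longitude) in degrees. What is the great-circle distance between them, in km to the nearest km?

In radians: φ₁ = -0.9388, φ₂ = 1.1179, Δλ = 72.870° = 1.2718 rad.
cos c = sin φ₁ sin φ₂ + cos φ₁ cos φ₂ cos Δλ = (-0.8069)(0.8992) + (0.5907)(0.4376)(0.2945) = -0.64937,
so c = arccos(-0.64937) = 2.27755 rad.
Distance = R·c = 6378.14 × 2.2775 ≈ 14527 km.

14527 km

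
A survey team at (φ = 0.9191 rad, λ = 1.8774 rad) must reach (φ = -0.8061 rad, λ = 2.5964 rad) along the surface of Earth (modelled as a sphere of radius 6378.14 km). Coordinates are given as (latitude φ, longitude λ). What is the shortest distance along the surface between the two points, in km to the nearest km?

11681 km

With latitudes φ₁ = 52.661°, φ₂ = -46.186° and longitude difference Δλ = 41.196°:
cos c = sin φ₁ sin φ₂ + cos φ₁ cos φ₂ cos Δλ = (0.7951)(-0.7216) + (0.6065)(0.6923)(0.7525) = -0.25773,
so c = arccos(-0.25773) = 1.83147 rad.
Distance = R·c = 6378.14 × 1.8315 ≈ 11681 km.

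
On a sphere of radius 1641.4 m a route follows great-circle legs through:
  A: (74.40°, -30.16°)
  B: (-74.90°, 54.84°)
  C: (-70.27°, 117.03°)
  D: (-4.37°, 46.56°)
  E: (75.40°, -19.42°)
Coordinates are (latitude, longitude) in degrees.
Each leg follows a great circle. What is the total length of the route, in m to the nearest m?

Leg A→B: central angle 2.7487 rad, distance 4511.7 m.
Leg B→C: central angle 0.3181 rad, distance 522.2 m.
Leg C→D: central angle 1.3855 rad, distance 2274.1 m.
Leg D→E: central angle 1.5422 rad, distance 2531.4 m.
Total: 4511.7 + 522.2 + 2274.1 + 2531.4 ≈ 9839 m.

9839 m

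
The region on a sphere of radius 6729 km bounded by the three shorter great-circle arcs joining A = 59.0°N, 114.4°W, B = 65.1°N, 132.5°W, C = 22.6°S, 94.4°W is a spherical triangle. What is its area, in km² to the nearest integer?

3692215 km²

Side lengths (central angles): a = 1.6135, b = 1.4531, c = 0.1813 rad; semiperimeter s = 1.6240.
By l'Huilier's theorem, tan(E/4) = √[tan(s/2) tan((s−a)/2) tan((s−b)/2) tan((s−c)/2)], giving spherical excess E = 0.0815 rad.
Area = E·R² = 0.0815 × (6729)² ≈ 3692215 km².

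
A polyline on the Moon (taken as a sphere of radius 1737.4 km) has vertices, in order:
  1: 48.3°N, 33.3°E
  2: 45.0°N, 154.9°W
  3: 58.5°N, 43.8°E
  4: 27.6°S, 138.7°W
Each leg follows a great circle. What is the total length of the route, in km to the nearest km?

9425 km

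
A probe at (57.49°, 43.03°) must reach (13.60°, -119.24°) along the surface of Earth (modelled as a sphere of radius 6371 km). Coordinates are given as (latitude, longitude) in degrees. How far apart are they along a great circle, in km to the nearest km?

11944 km

With latitudes φ₁ = 57.490°, φ₂ = 13.600° and longitude difference Δλ = -162.270°:
cos c = sin φ₁ sin φ₂ + cos φ₁ cos φ₂ cos Δλ = (0.8433)(0.2351) + (0.5374)(0.9720)(-0.9525) = -0.29927,
so c = arccos(-0.29927) = 1.87472 rad.
Distance = R·c = 6371 × 1.8747 ≈ 11944 km.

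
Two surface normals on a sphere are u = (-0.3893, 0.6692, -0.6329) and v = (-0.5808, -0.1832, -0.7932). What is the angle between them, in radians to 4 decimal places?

0.9204 rad

u·v = 0.6055; |u| = 1.0000, |v| = 1.0000.
cos θ = (u·v)/(|u||v|) = 0.6055, so θ = 0.9204 rad.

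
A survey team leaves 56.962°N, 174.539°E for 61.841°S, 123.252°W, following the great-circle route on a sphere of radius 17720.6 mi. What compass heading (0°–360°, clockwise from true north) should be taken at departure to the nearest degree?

With φ₁ = 0.9942, φ₂ = -1.0793, Δλ = 1.0858 rad, the forward-azimuth formula gives
θ = atan2( sin Δλ cos φ₂ , cos φ₁ sin φ₂ − sin φ₁ cos φ₂ cos Δλ ) = atan2(0.4175, -0.6651) = 147.88°.
So the initial bearing is 148°.

148°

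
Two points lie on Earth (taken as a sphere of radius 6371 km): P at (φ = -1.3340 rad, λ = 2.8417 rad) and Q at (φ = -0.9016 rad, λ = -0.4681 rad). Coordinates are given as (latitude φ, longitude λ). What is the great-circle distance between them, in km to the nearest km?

With latitudes φ₁ = -76.433°, φ₂ = -51.658° and longitude difference Δλ = 170.362°:
Haversine: a = sin²(Δφ/2) + cos φ₁ cos φ₂ sin²(Δλ/2) = 0.0460 + (0.2346)(0.6204)(0.9929) = 0.19052.
Central angle c = 2·arcsin(√a) = 0.90338 rad.
Distance = R·c = 6371 × 0.9034 ≈ 5755 km.

5755 km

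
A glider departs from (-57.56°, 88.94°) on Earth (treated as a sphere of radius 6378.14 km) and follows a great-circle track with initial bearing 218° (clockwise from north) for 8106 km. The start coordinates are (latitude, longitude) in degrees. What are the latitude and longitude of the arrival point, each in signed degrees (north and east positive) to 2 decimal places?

-40.78°, -40.09°

Angular distance δ = d/R = 8106/6378.14 = 1.27090 rad; initial bearing θ = 3.8048 rad.
sin φ₂ = sin φ₁ cos δ + cos φ₁ sin δ cos θ = (-0.8440)(0.2954) + (0.5364)(0.9554)(-0.7880) = -0.6532, so φ₂ = -40.78°.
Δλ = atan2(sin θ sin δ cos φ₁, cos δ − sin φ₁ sin φ₂) = atan2(-0.3155, -0.2558) = -129.035°.
λ₂ = 88.940° − 129.035° = -40.09°.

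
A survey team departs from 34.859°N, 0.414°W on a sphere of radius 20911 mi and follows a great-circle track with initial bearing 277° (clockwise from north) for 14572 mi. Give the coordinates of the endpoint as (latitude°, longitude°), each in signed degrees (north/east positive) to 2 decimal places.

Angular distance δ = d/R = 14572/20911 = 0.69686 rad; initial bearing θ = 4.8346 rad.
sin φ₂ = sin φ₁ cos δ + cos φ₁ sin δ cos θ = (0.5716)(0.7669) + (0.8206)(0.6418)(0.1219) = 0.5025, so φ₂ = 30.16°.
Δλ = atan2(sin θ sin δ cos φ₁, cos δ − sin φ₁ sin φ₂) = atan2(-0.5227, 0.4797) = -47.460°.
λ₂ = -0.414° − 47.460° = -47.87°.

30.16°, -47.87°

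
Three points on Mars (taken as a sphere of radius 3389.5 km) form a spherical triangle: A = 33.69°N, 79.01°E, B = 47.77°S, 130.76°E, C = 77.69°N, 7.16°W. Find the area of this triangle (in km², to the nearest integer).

8165189 km²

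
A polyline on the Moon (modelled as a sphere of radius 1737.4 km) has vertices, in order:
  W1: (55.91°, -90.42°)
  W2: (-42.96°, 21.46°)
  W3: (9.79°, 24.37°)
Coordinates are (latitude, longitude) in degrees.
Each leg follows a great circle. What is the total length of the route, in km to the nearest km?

5720 km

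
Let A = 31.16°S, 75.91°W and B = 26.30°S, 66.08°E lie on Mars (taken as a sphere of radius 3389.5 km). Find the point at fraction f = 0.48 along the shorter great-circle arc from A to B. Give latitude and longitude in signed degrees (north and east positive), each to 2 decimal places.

The central angle between A and B is δ = 1.9554 rad.
With f = 0.48, the slerp weights are sin((1−f)δ)/sin δ = 0.9174 and sin(fδ)/sin δ = 0.8703.
Weighted sum of the unit vectors: (0.9174)·(0.2083,-0.8300,-0.5174) + (0.8703)·(0.3635,0.8195,-0.4431) = (0.5075, -0.0483, -0.8603).
Converting back: φ = atan2(z, √(x²+y²)) = -59.35°, λ = atan2(y, x) = -5.43°.

-59.35°, -5.43°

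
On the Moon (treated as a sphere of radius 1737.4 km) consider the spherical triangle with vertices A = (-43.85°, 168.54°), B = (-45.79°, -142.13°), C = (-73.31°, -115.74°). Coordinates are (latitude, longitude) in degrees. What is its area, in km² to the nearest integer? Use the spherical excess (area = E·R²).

500853 km²

Side lengths (central angles): a = 0.5237, b = 0.7746, c = 0.6019 rad; semiperimeter s = 0.9501.
By l'Huilier's theorem, tan(E/4) = √[tan(s/2) tan((s−a)/2) tan((s−b)/2) tan((s−c)/2)], giving spherical excess E = 0.1659 rad.
Area = E·R² = 0.1659 × (1737.4)² ≈ 500853 km².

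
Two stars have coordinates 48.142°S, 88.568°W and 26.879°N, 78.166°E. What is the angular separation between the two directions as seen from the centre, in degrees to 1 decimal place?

156.4°

Let φ₁ = -0.8402 rad, φ₂ = 0.4691 rad, and Δλ = 2.9101 rad.
Haversine: a = sin²(Δφ/2) + cos φ₁ cos φ₂ sin²(Δλ/2) = 0.3708 + (0.6673)(0.8920)(0.9867) = 0.95802.
Central angle c = 2·arcsin(√a) = 2.72890 rad.
So the angular separation is 156.4°.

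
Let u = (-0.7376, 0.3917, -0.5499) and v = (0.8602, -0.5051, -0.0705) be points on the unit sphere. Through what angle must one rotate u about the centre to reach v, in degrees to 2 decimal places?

142.52°

u·v = -0.7936; |u| = 0.9999, |v| = 1.0000.
cos θ = (u·v)/(|u||v|) = -0.7936, so θ = 142.52°.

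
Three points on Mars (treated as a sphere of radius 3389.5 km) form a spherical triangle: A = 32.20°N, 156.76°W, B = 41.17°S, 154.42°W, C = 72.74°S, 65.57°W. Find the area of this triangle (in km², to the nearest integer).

4195907 km²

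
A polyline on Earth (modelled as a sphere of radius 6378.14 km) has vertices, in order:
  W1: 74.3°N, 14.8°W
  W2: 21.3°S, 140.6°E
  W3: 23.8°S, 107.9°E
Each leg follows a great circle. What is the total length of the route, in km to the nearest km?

17323 km

Leg W1→W2: central angle 2.1882 rad, distance 13956.7 km.
Leg W2→W3: central angle 0.5277 rad, distance 3366.1 km.
Total: 13956.7 + 3366.1 ≈ 17323 km.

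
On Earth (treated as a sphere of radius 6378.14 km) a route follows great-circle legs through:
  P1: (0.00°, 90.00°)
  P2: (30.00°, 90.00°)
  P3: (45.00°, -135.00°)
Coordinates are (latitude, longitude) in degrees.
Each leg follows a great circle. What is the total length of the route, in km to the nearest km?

13866 km

Leg P1→P2: central angle 0.5236 rad, distance 3339.6 km.
Leg P2→P3: central angle 1.6503 rad, distance 10526.1 km.
Total: 3339.6 + 10526.1 ≈ 13866 km.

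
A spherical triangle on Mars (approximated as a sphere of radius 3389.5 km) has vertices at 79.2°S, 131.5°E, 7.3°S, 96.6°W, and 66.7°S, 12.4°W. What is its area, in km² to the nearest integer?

Side lengths (central angles): a = 1.4138, b = 0.5693, c = 1.5701 rad; semiperimeter s = 1.7766.
By l'Huilier's theorem, tan(E/4) = √[tan(s/2) tan((s−a)/2) tan((s−b)/2) tan((s−c)/2)], giving spherical excess E = 0.5052 rad.
Area = E·R² = 0.5052 × (3389.5)² ≈ 5803768 km².

5803768 km²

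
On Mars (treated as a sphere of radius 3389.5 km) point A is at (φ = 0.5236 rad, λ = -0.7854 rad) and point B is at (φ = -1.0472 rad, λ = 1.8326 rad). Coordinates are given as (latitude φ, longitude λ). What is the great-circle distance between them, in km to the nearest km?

8513 km

With latitudes φ₁ = 30.000°, φ₂ = -60.000° and longitude difference Δλ = 150.000°:
cos c = sin φ₁ sin φ₂ + cos φ₁ cos φ₂ cos Δλ = (0.5000)(-0.8660) + (0.8660)(0.5000)(-0.8660) = -0.80801,
so c = arccos(-0.80801) = 2.51157 rad.
Distance = R·c = 3389.5 × 2.5116 ≈ 8513 km.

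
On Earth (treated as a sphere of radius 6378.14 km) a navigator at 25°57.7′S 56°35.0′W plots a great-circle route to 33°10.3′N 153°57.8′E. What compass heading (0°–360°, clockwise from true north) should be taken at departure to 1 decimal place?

Δλ = -149.453° = -2.6085 rad.
y = sin Δλ · cos φ₂ = (-0.5082)(0.8370) = -0.4254
x = cos φ₁ sin φ₂ − sin φ₁ cos φ₂ cos Δλ = (0.8991)(0.5471) − (-0.4378)(0.8370)(-0.8612) = 0.1764
θ = atan2(y, x) = -67.48°; adding 360° gives 292.5°.

292.5°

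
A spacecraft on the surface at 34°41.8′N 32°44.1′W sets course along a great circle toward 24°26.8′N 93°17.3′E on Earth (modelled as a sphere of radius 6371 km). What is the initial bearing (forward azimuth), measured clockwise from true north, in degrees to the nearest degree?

49°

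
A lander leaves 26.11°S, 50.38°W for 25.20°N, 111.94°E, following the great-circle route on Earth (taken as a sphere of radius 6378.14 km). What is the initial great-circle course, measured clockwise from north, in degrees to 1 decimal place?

With φ₁ = -0.4557, φ₂ = 0.4398, Δλ = 2.8330 rad, the forward-azimuth formula gives
θ = atan2( sin Δλ cos φ₂ , cos φ₁ sin φ₂ − sin φ₁ cos φ₂ cos Δλ ) = atan2(0.2748, 0.0029) = 89.39°.
So the initial bearing is 89.4°.

89.4°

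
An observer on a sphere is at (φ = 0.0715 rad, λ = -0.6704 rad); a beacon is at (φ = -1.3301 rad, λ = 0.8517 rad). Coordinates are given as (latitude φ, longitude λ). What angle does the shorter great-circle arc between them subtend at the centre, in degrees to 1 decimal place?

With latitudes φ₁ = 4.097°, φ₂ = -76.209° and longitude difference Δλ = 87.210°:
cos c = sin φ₁ sin φ₂ + cos φ₁ cos φ₂ cos Δλ = (0.0714)(-0.9712) + (0.9974)(0.2384)(0.0487) = -0.05781,
so c = arccos(-0.05781) = 1.62863 rad.
So the angular separation is 93.3°.

93.3°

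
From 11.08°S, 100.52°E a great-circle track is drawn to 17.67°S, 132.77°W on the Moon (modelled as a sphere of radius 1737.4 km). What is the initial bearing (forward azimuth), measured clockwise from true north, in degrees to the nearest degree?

Δλ = 126.710° = 2.2115 rad.
y = sin Δλ · cos φ₂ = (0.8017)(0.9528) = 0.7638
x = cos φ₁ sin φ₂ − sin φ₁ cos φ₂ cos Δλ = (0.9814)(-0.3035) − (-0.1922)(0.9528)(-0.5978) = -0.4073
θ = atan2(y, x) = 118.07°, so the bearing is 118°.

118°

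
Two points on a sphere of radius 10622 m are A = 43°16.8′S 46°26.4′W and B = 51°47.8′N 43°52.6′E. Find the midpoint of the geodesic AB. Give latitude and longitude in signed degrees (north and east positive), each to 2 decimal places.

Central angle δ = 2.1427 rad. Interpolating on the sphere with fraction f = 0.5:
P = [sin((1−f)δ)·A + sin(fδ)·B] / sin δ = 1.0440·A + 1.0440·B in Cartesian coordinates,
giving P = (0.9891, -0.1032, 0.1047), i.e. latitude 6.01°, longitude -5.96°.

6.01°, -5.96°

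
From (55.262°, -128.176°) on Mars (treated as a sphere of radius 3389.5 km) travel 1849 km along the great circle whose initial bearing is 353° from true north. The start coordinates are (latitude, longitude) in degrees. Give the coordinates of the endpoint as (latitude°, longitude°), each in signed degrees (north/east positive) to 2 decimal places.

84.84°, -172.86°

Angular distance δ = d/R = 1849/3389.5 = 0.54551 rad; initial bearing θ = 6.1610 rad.
sin φ₂ = sin φ₁ cos δ + cos φ₁ sin δ cos θ = (0.8218)(0.8549) + (0.5698)(0.5189)(0.9925) = 0.9959, so φ₂ = 84.84°.
Δλ = atan2(sin θ sin δ cos φ₁, cos δ − sin φ₁ sin φ₂) = atan2(-0.0360, 0.0364) = -44.688°.
λ₂ = -128.176° − 44.688° = -172.86°.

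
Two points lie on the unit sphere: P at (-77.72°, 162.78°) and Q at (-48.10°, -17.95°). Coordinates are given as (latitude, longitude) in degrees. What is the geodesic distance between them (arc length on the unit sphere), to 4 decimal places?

0.9456

With latitudes φ₁ = -77.720°, φ₂ = -48.100° and longitude difference Δλ = 179.270°:
cos c = sin φ₁ sin φ₂ + cos φ₁ cos φ₂ cos Δλ = (-0.9771)(-0.7443) + (0.2127)(0.6678)(-0.9999) = 0.58525,
so c = arccos(0.58525) = 0.94561 rad.
On the unit sphere the arc length equals the central angle: 0.9456.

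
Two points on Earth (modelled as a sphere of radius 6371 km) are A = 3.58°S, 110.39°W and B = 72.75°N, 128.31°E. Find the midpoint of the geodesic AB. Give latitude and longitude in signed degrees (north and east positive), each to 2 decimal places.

45.37°, -127.10°

Central angle δ = 1.7858 rad. Interpolating on the sphere with fraction f = 0.5:
P = [sin((1−f)δ)·A + sin(fδ)·B] / sin δ = 0.7973·A + 0.7973·B in Cartesian coordinates,
giving P = (-0.4238, -0.5603, 0.7116), i.e. latitude 45.37°, longitude -127.10°.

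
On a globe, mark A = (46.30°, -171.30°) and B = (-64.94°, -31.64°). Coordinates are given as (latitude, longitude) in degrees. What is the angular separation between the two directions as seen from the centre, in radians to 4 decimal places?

2.6424 rad

Let φ₁ = 0.8081 rad, φ₂ = -1.1334 rad, and Δλ = 2.4375 rad.
cos c = sin φ₁ sin φ₂ + cos φ₁ cos φ₂ cos Δλ = (0.7230)(-0.9059) + (0.6909)(0.4236)(-0.7622) = -0.87796,
so c = arccos(-0.87796) = 2.64238 rad.
So the angular separation is 2.6424 rad.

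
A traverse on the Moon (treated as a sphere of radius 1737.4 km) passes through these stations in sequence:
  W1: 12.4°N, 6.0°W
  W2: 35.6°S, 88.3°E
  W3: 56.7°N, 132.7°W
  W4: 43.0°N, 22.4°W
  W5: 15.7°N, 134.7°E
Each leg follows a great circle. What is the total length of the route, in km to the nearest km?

Leg W1→W2: central angle 1.7564 rad, distance 3051.6 km.
Leg W2→W3: central angle 2.5383 rad, distance 4410.0 km.
Leg W3→W4: central angle 1.1255 rad, distance 1955.5 km.
Leg W4→W5: central angle 2.0533 rad, distance 3567.5 km.
Total: 3051.6 + 4410.0 + 1955.5 + 3567.5 ≈ 12984 km.

12984 km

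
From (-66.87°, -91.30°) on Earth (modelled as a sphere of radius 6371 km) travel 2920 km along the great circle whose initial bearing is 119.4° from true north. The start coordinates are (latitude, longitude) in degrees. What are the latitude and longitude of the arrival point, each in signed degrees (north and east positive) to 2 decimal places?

-65.51°, -22.89°

Angular distance δ = d/R = 2920/6371 = 0.45833 rad; initial bearing θ = 2.0839 rad.
sin φ₂ = sin φ₁ cos δ + cos φ₁ sin δ cos θ = (-0.9196)(0.8968) + (0.3928)(0.4424)(-0.4909) = -0.9100, so φ₂ = -65.51°.
Δλ = atan2(sin θ sin δ cos φ₁, cos δ − sin φ₁ sin φ₂) = atan2(0.1514, 0.0599) = 68.410°.
λ₂ = -91.300° + 68.410° = -22.89°.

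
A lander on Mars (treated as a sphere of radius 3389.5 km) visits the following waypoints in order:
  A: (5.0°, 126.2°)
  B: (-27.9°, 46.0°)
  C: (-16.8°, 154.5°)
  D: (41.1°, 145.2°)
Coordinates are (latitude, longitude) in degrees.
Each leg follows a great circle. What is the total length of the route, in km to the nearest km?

Leg A→B: central angle 1.4615 rad, distance 4953.8 km.
Leg B→C: central angle 1.7044 rad, distance 5777.1 km.
Leg C→D: central angle 1.0217 rad, distance 3463.1 km.
Total: 4953.8 + 5777.1 + 3463.1 ≈ 14194 km.

14194 km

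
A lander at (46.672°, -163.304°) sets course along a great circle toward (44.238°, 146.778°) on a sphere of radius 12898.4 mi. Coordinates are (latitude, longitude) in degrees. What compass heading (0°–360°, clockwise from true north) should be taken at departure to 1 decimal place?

284.6°

With φ₁ = 0.8146, φ₂ = 0.7721, Δλ = -0.8712 rad, the forward-azimuth formula gives
θ = atan2( sin Δλ cos φ₂ , cos φ₁ sin φ₂ − sin φ₁ cos φ₂ cos Δλ ) = atan2(-0.5482, 0.1431) = -75.37°.
Adding 360° brings this into [0°, 360°): 284.6°.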